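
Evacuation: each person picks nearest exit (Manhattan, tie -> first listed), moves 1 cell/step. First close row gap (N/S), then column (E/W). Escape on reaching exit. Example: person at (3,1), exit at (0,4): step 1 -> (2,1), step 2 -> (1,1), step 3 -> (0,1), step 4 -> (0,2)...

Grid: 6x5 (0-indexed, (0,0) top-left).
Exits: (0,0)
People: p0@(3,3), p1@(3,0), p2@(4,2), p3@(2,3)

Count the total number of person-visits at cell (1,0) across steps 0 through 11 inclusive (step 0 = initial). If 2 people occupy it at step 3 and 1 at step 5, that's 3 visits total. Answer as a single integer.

Step 0: p0@(3,3) p1@(3,0) p2@(4,2) p3@(2,3) -> at (1,0): 0 [-], cum=0
Step 1: p0@(2,3) p1@(2,0) p2@(3,2) p3@(1,3) -> at (1,0): 0 [-], cum=0
Step 2: p0@(1,3) p1@(1,0) p2@(2,2) p3@(0,3) -> at (1,0): 1 [p1], cum=1
Step 3: p0@(0,3) p1@ESC p2@(1,2) p3@(0,2) -> at (1,0): 0 [-], cum=1
Step 4: p0@(0,2) p1@ESC p2@(0,2) p3@(0,1) -> at (1,0): 0 [-], cum=1
Step 5: p0@(0,1) p1@ESC p2@(0,1) p3@ESC -> at (1,0): 0 [-], cum=1
Step 6: p0@ESC p1@ESC p2@ESC p3@ESC -> at (1,0): 0 [-], cum=1
Total visits = 1

Answer: 1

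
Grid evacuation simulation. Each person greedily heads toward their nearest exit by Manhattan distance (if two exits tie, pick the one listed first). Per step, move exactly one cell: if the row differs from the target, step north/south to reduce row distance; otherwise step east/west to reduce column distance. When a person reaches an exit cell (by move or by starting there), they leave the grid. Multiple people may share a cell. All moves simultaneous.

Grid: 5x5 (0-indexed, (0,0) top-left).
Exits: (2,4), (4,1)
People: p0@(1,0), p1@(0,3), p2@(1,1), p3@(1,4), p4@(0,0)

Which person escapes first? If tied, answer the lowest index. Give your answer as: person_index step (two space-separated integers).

Answer: 3 1

Derivation:
Step 1: p0:(1,0)->(2,0) | p1:(0,3)->(1,3) | p2:(1,1)->(2,1) | p3:(1,4)->(2,4)->EXIT | p4:(0,0)->(1,0)
Step 2: p0:(2,0)->(3,0) | p1:(1,3)->(2,3) | p2:(2,1)->(3,1) | p3:escaped | p4:(1,0)->(2,0)
Step 3: p0:(3,0)->(4,0) | p1:(2,3)->(2,4)->EXIT | p2:(3,1)->(4,1)->EXIT | p3:escaped | p4:(2,0)->(3,0)
Step 4: p0:(4,0)->(4,1)->EXIT | p1:escaped | p2:escaped | p3:escaped | p4:(3,0)->(4,0)
Step 5: p0:escaped | p1:escaped | p2:escaped | p3:escaped | p4:(4,0)->(4,1)->EXIT
Exit steps: [4, 3, 3, 1, 5]
First to escape: p3 at step 1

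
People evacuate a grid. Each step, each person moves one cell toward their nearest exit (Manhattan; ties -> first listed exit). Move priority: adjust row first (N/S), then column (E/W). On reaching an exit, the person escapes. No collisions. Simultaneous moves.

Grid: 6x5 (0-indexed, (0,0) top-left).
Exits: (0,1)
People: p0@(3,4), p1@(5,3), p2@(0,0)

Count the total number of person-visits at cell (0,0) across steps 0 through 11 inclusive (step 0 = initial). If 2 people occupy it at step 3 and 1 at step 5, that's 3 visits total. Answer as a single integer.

Step 0: p0@(3,4) p1@(5,3) p2@(0,0) -> at (0,0): 1 [p2], cum=1
Step 1: p0@(2,4) p1@(4,3) p2@ESC -> at (0,0): 0 [-], cum=1
Step 2: p0@(1,4) p1@(3,3) p2@ESC -> at (0,0): 0 [-], cum=1
Step 3: p0@(0,4) p1@(2,3) p2@ESC -> at (0,0): 0 [-], cum=1
Step 4: p0@(0,3) p1@(1,3) p2@ESC -> at (0,0): 0 [-], cum=1
Step 5: p0@(0,2) p1@(0,3) p2@ESC -> at (0,0): 0 [-], cum=1
Step 6: p0@ESC p1@(0,2) p2@ESC -> at (0,0): 0 [-], cum=1
Step 7: p0@ESC p1@ESC p2@ESC -> at (0,0): 0 [-], cum=1
Total visits = 1

Answer: 1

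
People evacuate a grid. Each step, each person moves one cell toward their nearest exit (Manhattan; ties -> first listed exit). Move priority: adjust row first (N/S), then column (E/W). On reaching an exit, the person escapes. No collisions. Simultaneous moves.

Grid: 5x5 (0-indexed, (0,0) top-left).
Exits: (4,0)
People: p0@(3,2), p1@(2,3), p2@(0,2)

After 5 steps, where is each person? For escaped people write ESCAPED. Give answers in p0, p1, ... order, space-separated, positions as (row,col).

Step 1: p0:(3,2)->(4,2) | p1:(2,3)->(3,3) | p2:(0,2)->(1,2)
Step 2: p0:(4,2)->(4,1) | p1:(3,3)->(4,3) | p2:(1,2)->(2,2)
Step 3: p0:(4,1)->(4,0)->EXIT | p1:(4,3)->(4,2) | p2:(2,2)->(3,2)
Step 4: p0:escaped | p1:(4,2)->(4,1) | p2:(3,2)->(4,2)
Step 5: p0:escaped | p1:(4,1)->(4,0)->EXIT | p2:(4,2)->(4,1)

ESCAPED ESCAPED (4,1)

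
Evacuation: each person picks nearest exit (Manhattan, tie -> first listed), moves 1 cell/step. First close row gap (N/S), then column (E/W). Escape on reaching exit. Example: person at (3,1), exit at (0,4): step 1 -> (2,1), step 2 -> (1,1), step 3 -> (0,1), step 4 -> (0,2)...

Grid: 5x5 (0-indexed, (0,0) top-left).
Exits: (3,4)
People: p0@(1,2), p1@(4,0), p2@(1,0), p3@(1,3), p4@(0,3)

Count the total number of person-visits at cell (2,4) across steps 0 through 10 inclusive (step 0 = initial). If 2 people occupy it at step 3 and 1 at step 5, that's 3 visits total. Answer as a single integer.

Answer: 0

Derivation:
Step 0: p0@(1,2) p1@(4,0) p2@(1,0) p3@(1,3) p4@(0,3) -> at (2,4): 0 [-], cum=0
Step 1: p0@(2,2) p1@(3,0) p2@(2,0) p3@(2,3) p4@(1,3) -> at (2,4): 0 [-], cum=0
Step 2: p0@(3,2) p1@(3,1) p2@(3,0) p3@(3,3) p4@(2,3) -> at (2,4): 0 [-], cum=0
Step 3: p0@(3,3) p1@(3,2) p2@(3,1) p3@ESC p4@(3,3) -> at (2,4): 0 [-], cum=0
Step 4: p0@ESC p1@(3,3) p2@(3,2) p3@ESC p4@ESC -> at (2,4): 0 [-], cum=0
Step 5: p0@ESC p1@ESC p2@(3,3) p3@ESC p4@ESC -> at (2,4): 0 [-], cum=0
Step 6: p0@ESC p1@ESC p2@ESC p3@ESC p4@ESC -> at (2,4): 0 [-], cum=0
Total visits = 0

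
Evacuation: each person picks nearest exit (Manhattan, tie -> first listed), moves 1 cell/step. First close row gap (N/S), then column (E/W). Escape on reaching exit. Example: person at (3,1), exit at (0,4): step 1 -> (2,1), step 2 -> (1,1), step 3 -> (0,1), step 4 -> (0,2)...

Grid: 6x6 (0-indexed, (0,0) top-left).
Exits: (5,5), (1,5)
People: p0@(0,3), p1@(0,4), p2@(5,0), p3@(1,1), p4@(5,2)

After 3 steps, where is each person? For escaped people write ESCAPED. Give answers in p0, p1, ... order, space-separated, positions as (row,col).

Step 1: p0:(0,3)->(1,3) | p1:(0,4)->(1,4) | p2:(5,0)->(5,1) | p3:(1,1)->(1,2) | p4:(5,2)->(5,3)
Step 2: p0:(1,3)->(1,4) | p1:(1,4)->(1,5)->EXIT | p2:(5,1)->(5,2) | p3:(1,2)->(1,3) | p4:(5,3)->(5,4)
Step 3: p0:(1,4)->(1,5)->EXIT | p1:escaped | p2:(5,2)->(5,3) | p3:(1,3)->(1,4) | p4:(5,4)->(5,5)->EXIT

ESCAPED ESCAPED (5,3) (1,4) ESCAPED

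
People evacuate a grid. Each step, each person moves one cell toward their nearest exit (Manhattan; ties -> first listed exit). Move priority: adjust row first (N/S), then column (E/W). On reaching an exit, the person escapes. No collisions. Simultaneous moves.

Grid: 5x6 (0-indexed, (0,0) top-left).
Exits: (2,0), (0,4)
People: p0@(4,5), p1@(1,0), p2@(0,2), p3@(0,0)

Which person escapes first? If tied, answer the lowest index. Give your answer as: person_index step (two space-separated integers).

Answer: 1 1

Derivation:
Step 1: p0:(4,5)->(3,5) | p1:(1,0)->(2,0)->EXIT | p2:(0,2)->(0,3) | p3:(0,0)->(1,0)
Step 2: p0:(3,5)->(2,5) | p1:escaped | p2:(0,3)->(0,4)->EXIT | p3:(1,0)->(2,0)->EXIT
Step 3: p0:(2,5)->(1,5) | p1:escaped | p2:escaped | p3:escaped
Step 4: p0:(1,5)->(0,5) | p1:escaped | p2:escaped | p3:escaped
Step 5: p0:(0,5)->(0,4)->EXIT | p1:escaped | p2:escaped | p3:escaped
Exit steps: [5, 1, 2, 2]
First to escape: p1 at step 1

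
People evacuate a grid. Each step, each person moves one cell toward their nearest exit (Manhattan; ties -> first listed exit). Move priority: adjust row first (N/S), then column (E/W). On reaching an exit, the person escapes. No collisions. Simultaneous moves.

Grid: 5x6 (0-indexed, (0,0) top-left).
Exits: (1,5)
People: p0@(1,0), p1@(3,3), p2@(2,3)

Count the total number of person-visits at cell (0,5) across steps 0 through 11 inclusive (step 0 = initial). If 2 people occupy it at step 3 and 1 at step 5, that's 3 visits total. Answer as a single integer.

Answer: 0

Derivation:
Step 0: p0@(1,0) p1@(3,3) p2@(2,3) -> at (0,5): 0 [-], cum=0
Step 1: p0@(1,1) p1@(2,3) p2@(1,3) -> at (0,5): 0 [-], cum=0
Step 2: p0@(1,2) p1@(1,3) p2@(1,4) -> at (0,5): 0 [-], cum=0
Step 3: p0@(1,3) p1@(1,4) p2@ESC -> at (0,5): 0 [-], cum=0
Step 4: p0@(1,4) p1@ESC p2@ESC -> at (0,5): 0 [-], cum=0
Step 5: p0@ESC p1@ESC p2@ESC -> at (0,5): 0 [-], cum=0
Total visits = 0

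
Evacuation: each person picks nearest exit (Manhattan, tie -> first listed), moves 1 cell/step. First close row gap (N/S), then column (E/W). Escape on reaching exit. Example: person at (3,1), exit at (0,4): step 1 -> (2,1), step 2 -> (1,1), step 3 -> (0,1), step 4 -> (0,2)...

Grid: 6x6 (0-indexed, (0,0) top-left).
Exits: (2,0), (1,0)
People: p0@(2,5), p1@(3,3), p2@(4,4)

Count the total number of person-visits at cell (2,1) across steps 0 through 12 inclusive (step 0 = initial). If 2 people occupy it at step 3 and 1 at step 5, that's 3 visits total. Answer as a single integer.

Answer: 3

Derivation:
Step 0: p0@(2,5) p1@(3,3) p2@(4,4) -> at (2,1): 0 [-], cum=0
Step 1: p0@(2,4) p1@(2,3) p2@(3,4) -> at (2,1): 0 [-], cum=0
Step 2: p0@(2,3) p1@(2,2) p2@(2,4) -> at (2,1): 0 [-], cum=0
Step 3: p0@(2,2) p1@(2,1) p2@(2,3) -> at (2,1): 1 [p1], cum=1
Step 4: p0@(2,1) p1@ESC p2@(2,2) -> at (2,1): 1 [p0], cum=2
Step 5: p0@ESC p1@ESC p2@(2,1) -> at (2,1): 1 [p2], cum=3
Step 6: p0@ESC p1@ESC p2@ESC -> at (2,1): 0 [-], cum=3
Total visits = 3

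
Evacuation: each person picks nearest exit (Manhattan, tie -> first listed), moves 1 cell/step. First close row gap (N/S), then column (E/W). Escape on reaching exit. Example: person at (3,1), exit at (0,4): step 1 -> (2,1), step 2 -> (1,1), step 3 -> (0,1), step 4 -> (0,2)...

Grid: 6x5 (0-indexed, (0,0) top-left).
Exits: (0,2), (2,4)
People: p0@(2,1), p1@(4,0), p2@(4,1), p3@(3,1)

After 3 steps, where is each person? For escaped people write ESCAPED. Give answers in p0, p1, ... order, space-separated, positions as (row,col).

Step 1: p0:(2,1)->(1,1) | p1:(4,0)->(3,0) | p2:(4,1)->(3,1) | p3:(3,1)->(2,1)
Step 2: p0:(1,1)->(0,1) | p1:(3,0)->(2,0) | p2:(3,1)->(2,1) | p3:(2,1)->(1,1)
Step 3: p0:(0,1)->(0,2)->EXIT | p1:(2,0)->(1,0) | p2:(2,1)->(1,1) | p3:(1,1)->(0,1)

ESCAPED (1,0) (1,1) (0,1)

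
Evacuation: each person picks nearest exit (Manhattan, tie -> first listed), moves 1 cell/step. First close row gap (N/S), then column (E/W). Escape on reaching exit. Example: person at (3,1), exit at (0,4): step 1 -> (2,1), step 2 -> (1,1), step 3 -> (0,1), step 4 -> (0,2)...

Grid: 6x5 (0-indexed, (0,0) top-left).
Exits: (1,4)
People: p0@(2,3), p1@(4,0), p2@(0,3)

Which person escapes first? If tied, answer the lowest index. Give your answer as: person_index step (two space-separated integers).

Answer: 0 2

Derivation:
Step 1: p0:(2,3)->(1,3) | p1:(4,0)->(3,0) | p2:(0,3)->(1,3)
Step 2: p0:(1,3)->(1,4)->EXIT | p1:(3,0)->(2,0) | p2:(1,3)->(1,4)->EXIT
Step 3: p0:escaped | p1:(2,0)->(1,0) | p2:escaped
Step 4: p0:escaped | p1:(1,0)->(1,1) | p2:escaped
Step 5: p0:escaped | p1:(1,1)->(1,2) | p2:escaped
Step 6: p0:escaped | p1:(1,2)->(1,3) | p2:escaped
Step 7: p0:escaped | p1:(1,3)->(1,4)->EXIT | p2:escaped
Exit steps: [2, 7, 2]
First to escape: p0 at step 2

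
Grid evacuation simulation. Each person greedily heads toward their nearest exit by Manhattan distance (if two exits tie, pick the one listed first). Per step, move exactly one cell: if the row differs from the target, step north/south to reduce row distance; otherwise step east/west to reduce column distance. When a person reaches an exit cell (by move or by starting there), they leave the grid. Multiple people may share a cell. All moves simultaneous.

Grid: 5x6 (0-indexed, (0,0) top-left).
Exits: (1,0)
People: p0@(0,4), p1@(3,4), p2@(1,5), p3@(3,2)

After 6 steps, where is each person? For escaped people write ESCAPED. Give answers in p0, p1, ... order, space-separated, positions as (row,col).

Step 1: p0:(0,4)->(1,4) | p1:(3,4)->(2,4) | p2:(1,5)->(1,4) | p3:(3,2)->(2,2)
Step 2: p0:(1,4)->(1,3) | p1:(2,4)->(1,4) | p2:(1,4)->(1,3) | p3:(2,2)->(1,2)
Step 3: p0:(1,3)->(1,2) | p1:(1,4)->(1,3) | p2:(1,3)->(1,2) | p3:(1,2)->(1,1)
Step 4: p0:(1,2)->(1,1) | p1:(1,3)->(1,2) | p2:(1,2)->(1,1) | p3:(1,1)->(1,0)->EXIT
Step 5: p0:(1,1)->(1,0)->EXIT | p1:(1,2)->(1,1) | p2:(1,1)->(1,0)->EXIT | p3:escaped
Step 6: p0:escaped | p1:(1,1)->(1,0)->EXIT | p2:escaped | p3:escaped

ESCAPED ESCAPED ESCAPED ESCAPED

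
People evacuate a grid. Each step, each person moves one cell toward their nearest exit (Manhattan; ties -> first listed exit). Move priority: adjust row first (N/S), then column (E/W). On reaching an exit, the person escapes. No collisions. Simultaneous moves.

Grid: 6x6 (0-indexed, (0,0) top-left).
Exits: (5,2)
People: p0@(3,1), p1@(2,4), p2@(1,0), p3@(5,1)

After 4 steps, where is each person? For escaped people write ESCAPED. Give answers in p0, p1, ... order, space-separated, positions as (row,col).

Step 1: p0:(3,1)->(4,1) | p1:(2,4)->(3,4) | p2:(1,0)->(2,0) | p3:(5,1)->(5,2)->EXIT
Step 2: p0:(4,1)->(5,1) | p1:(3,4)->(4,4) | p2:(2,0)->(3,0) | p3:escaped
Step 3: p0:(5,1)->(5,2)->EXIT | p1:(4,4)->(5,4) | p2:(3,0)->(4,0) | p3:escaped
Step 4: p0:escaped | p1:(5,4)->(5,3) | p2:(4,0)->(5,0) | p3:escaped

ESCAPED (5,3) (5,0) ESCAPED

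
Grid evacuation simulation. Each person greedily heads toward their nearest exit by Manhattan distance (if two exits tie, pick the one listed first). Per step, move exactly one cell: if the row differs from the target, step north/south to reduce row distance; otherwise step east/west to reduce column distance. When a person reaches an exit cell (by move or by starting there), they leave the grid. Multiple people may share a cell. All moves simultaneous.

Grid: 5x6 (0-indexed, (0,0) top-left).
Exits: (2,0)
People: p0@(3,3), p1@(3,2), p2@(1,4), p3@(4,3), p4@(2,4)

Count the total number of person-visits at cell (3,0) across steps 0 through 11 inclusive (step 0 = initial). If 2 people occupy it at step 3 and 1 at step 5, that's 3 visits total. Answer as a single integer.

Answer: 0

Derivation:
Step 0: p0@(3,3) p1@(3,2) p2@(1,4) p3@(4,3) p4@(2,4) -> at (3,0): 0 [-], cum=0
Step 1: p0@(2,3) p1@(2,2) p2@(2,4) p3@(3,3) p4@(2,3) -> at (3,0): 0 [-], cum=0
Step 2: p0@(2,2) p1@(2,1) p2@(2,3) p3@(2,3) p4@(2,2) -> at (3,0): 0 [-], cum=0
Step 3: p0@(2,1) p1@ESC p2@(2,2) p3@(2,2) p4@(2,1) -> at (3,0): 0 [-], cum=0
Step 4: p0@ESC p1@ESC p2@(2,1) p3@(2,1) p4@ESC -> at (3,0): 0 [-], cum=0
Step 5: p0@ESC p1@ESC p2@ESC p3@ESC p4@ESC -> at (3,0): 0 [-], cum=0
Total visits = 0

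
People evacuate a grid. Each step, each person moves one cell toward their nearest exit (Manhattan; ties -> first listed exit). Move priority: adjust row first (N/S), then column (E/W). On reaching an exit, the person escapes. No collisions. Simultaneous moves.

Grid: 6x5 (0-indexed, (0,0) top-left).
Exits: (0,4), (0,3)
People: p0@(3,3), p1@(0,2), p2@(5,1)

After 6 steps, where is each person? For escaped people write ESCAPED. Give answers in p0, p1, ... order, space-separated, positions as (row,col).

Step 1: p0:(3,3)->(2,3) | p1:(0,2)->(0,3)->EXIT | p2:(5,1)->(4,1)
Step 2: p0:(2,3)->(1,3) | p1:escaped | p2:(4,1)->(3,1)
Step 3: p0:(1,3)->(0,3)->EXIT | p1:escaped | p2:(3,1)->(2,1)
Step 4: p0:escaped | p1:escaped | p2:(2,1)->(1,1)
Step 5: p0:escaped | p1:escaped | p2:(1,1)->(0,1)
Step 6: p0:escaped | p1:escaped | p2:(0,1)->(0,2)

ESCAPED ESCAPED (0,2)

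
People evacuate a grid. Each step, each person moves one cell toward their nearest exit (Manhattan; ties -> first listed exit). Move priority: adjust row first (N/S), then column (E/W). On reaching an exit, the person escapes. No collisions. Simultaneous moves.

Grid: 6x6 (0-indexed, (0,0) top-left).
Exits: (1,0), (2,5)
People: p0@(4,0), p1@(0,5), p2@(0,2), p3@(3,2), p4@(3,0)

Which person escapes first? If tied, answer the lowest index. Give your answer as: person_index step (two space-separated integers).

Answer: 1 2

Derivation:
Step 1: p0:(4,0)->(3,0) | p1:(0,5)->(1,5) | p2:(0,2)->(1,2) | p3:(3,2)->(2,2) | p4:(3,0)->(2,0)
Step 2: p0:(3,0)->(2,0) | p1:(1,5)->(2,5)->EXIT | p2:(1,2)->(1,1) | p3:(2,2)->(1,2) | p4:(2,0)->(1,0)->EXIT
Step 3: p0:(2,0)->(1,0)->EXIT | p1:escaped | p2:(1,1)->(1,0)->EXIT | p3:(1,2)->(1,1) | p4:escaped
Step 4: p0:escaped | p1:escaped | p2:escaped | p3:(1,1)->(1,0)->EXIT | p4:escaped
Exit steps: [3, 2, 3, 4, 2]
First to escape: p1 at step 2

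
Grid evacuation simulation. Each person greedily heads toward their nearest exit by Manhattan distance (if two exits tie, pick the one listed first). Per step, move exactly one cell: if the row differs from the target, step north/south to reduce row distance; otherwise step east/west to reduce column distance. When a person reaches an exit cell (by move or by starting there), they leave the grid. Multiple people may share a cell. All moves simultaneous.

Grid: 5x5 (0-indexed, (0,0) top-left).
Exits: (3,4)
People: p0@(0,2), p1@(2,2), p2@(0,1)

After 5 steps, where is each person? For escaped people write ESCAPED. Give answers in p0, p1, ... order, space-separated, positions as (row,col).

Step 1: p0:(0,2)->(1,2) | p1:(2,2)->(3,2) | p2:(0,1)->(1,1)
Step 2: p0:(1,2)->(2,2) | p1:(3,2)->(3,3) | p2:(1,1)->(2,1)
Step 3: p0:(2,2)->(3,2) | p1:(3,3)->(3,4)->EXIT | p2:(2,1)->(3,1)
Step 4: p0:(3,2)->(3,3) | p1:escaped | p2:(3,1)->(3,2)
Step 5: p0:(3,3)->(3,4)->EXIT | p1:escaped | p2:(3,2)->(3,3)

ESCAPED ESCAPED (3,3)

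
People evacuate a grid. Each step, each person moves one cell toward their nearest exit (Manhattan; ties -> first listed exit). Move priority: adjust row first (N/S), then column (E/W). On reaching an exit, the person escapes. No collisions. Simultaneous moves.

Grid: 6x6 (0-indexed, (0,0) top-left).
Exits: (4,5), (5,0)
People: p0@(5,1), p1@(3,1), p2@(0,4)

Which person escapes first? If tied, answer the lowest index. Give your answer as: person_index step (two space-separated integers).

Step 1: p0:(5,1)->(5,0)->EXIT | p1:(3,1)->(4,1) | p2:(0,4)->(1,4)
Step 2: p0:escaped | p1:(4,1)->(5,1) | p2:(1,4)->(2,4)
Step 3: p0:escaped | p1:(5,1)->(5,0)->EXIT | p2:(2,4)->(3,4)
Step 4: p0:escaped | p1:escaped | p2:(3,4)->(4,4)
Step 5: p0:escaped | p1:escaped | p2:(4,4)->(4,5)->EXIT
Exit steps: [1, 3, 5]
First to escape: p0 at step 1

Answer: 0 1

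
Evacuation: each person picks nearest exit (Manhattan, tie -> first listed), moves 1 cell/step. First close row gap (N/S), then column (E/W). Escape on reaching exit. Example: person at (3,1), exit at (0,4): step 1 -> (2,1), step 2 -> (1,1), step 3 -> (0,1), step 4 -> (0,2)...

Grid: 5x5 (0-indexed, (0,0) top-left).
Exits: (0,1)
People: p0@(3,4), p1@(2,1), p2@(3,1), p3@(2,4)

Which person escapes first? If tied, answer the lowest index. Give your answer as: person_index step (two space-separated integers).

Answer: 1 2

Derivation:
Step 1: p0:(3,4)->(2,4) | p1:(2,1)->(1,1) | p2:(3,1)->(2,1) | p3:(2,4)->(1,4)
Step 2: p0:(2,4)->(1,4) | p1:(1,1)->(0,1)->EXIT | p2:(2,1)->(1,1) | p3:(1,4)->(0,4)
Step 3: p0:(1,4)->(0,4) | p1:escaped | p2:(1,1)->(0,1)->EXIT | p3:(0,4)->(0,3)
Step 4: p0:(0,4)->(0,3) | p1:escaped | p2:escaped | p3:(0,3)->(0,2)
Step 5: p0:(0,3)->(0,2) | p1:escaped | p2:escaped | p3:(0,2)->(0,1)->EXIT
Step 6: p0:(0,2)->(0,1)->EXIT | p1:escaped | p2:escaped | p3:escaped
Exit steps: [6, 2, 3, 5]
First to escape: p1 at step 2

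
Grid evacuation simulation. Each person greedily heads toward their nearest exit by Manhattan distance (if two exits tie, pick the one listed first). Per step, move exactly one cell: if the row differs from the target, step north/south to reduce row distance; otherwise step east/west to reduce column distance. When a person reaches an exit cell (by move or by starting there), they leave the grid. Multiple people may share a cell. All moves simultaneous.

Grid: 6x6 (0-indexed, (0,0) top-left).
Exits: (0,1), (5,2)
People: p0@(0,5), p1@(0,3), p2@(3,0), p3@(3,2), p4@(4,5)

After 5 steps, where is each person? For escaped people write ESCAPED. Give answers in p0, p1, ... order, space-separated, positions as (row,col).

Step 1: p0:(0,5)->(0,4) | p1:(0,3)->(0,2) | p2:(3,0)->(2,0) | p3:(3,2)->(4,2) | p4:(4,5)->(5,5)
Step 2: p0:(0,4)->(0,3) | p1:(0,2)->(0,1)->EXIT | p2:(2,0)->(1,0) | p3:(4,2)->(5,2)->EXIT | p4:(5,5)->(5,4)
Step 3: p0:(0,3)->(0,2) | p1:escaped | p2:(1,0)->(0,0) | p3:escaped | p4:(5,4)->(5,3)
Step 4: p0:(0,2)->(0,1)->EXIT | p1:escaped | p2:(0,0)->(0,1)->EXIT | p3:escaped | p4:(5,3)->(5,2)->EXIT

ESCAPED ESCAPED ESCAPED ESCAPED ESCAPED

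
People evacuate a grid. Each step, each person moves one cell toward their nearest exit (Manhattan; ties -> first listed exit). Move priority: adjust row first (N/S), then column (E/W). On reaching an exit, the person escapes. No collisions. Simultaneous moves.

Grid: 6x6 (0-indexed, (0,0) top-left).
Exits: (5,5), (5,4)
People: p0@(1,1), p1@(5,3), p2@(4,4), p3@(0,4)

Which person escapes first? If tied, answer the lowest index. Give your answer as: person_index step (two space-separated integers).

Step 1: p0:(1,1)->(2,1) | p1:(5,3)->(5,4)->EXIT | p2:(4,4)->(5,4)->EXIT | p3:(0,4)->(1,4)
Step 2: p0:(2,1)->(3,1) | p1:escaped | p2:escaped | p3:(1,4)->(2,4)
Step 3: p0:(3,1)->(4,1) | p1:escaped | p2:escaped | p3:(2,4)->(3,4)
Step 4: p0:(4,1)->(5,1) | p1:escaped | p2:escaped | p3:(3,4)->(4,4)
Step 5: p0:(5,1)->(5,2) | p1:escaped | p2:escaped | p3:(4,4)->(5,4)->EXIT
Step 6: p0:(5,2)->(5,3) | p1:escaped | p2:escaped | p3:escaped
Step 7: p0:(5,3)->(5,4)->EXIT | p1:escaped | p2:escaped | p3:escaped
Exit steps: [7, 1, 1, 5]
First to escape: p1 at step 1

Answer: 1 1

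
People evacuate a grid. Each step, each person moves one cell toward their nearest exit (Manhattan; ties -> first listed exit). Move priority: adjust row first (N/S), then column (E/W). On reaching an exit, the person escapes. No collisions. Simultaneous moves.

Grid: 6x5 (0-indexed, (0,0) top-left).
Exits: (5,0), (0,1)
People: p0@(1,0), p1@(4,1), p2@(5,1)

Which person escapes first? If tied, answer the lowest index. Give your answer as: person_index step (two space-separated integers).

Step 1: p0:(1,0)->(0,0) | p1:(4,1)->(5,1) | p2:(5,1)->(5,0)->EXIT
Step 2: p0:(0,0)->(0,1)->EXIT | p1:(5,1)->(5,0)->EXIT | p2:escaped
Exit steps: [2, 2, 1]
First to escape: p2 at step 1

Answer: 2 1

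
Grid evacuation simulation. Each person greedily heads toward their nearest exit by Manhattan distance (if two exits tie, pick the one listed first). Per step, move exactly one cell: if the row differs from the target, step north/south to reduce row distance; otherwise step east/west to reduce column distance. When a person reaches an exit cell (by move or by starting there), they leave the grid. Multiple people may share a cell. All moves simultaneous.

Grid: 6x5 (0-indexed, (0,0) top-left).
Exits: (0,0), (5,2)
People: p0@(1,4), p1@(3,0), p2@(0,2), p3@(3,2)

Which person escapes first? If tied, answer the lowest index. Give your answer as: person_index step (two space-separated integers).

Answer: 2 2

Derivation:
Step 1: p0:(1,4)->(0,4) | p1:(3,0)->(2,0) | p2:(0,2)->(0,1) | p3:(3,2)->(4,2)
Step 2: p0:(0,4)->(0,3) | p1:(2,0)->(1,0) | p2:(0,1)->(0,0)->EXIT | p3:(4,2)->(5,2)->EXIT
Step 3: p0:(0,3)->(0,2) | p1:(1,0)->(0,0)->EXIT | p2:escaped | p3:escaped
Step 4: p0:(0,2)->(0,1) | p1:escaped | p2:escaped | p3:escaped
Step 5: p0:(0,1)->(0,0)->EXIT | p1:escaped | p2:escaped | p3:escaped
Exit steps: [5, 3, 2, 2]
First to escape: p2 at step 2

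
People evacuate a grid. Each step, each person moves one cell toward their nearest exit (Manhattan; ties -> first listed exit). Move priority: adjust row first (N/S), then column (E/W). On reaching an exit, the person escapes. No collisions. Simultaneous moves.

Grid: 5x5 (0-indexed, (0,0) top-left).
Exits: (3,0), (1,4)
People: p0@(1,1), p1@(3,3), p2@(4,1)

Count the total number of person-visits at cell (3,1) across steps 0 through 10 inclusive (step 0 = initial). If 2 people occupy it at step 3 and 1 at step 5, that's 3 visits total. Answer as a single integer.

Answer: 3

Derivation:
Step 0: p0@(1,1) p1@(3,3) p2@(4,1) -> at (3,1): 0 [-], cum=0
Step 1: p0@(2,1) p1@(3,2) p2@(3,1) -> at (3,1): 1 [p2], cum=1
Step 2: p0@(3,1) p1@(3,1) p2@ESC -> at (3,1): 2 [p0,p1], cum=3
Step 3: p0@ESC p1@ESC p2@ESC -> at (3,1): 0 [-], cum=3
Total visits = 3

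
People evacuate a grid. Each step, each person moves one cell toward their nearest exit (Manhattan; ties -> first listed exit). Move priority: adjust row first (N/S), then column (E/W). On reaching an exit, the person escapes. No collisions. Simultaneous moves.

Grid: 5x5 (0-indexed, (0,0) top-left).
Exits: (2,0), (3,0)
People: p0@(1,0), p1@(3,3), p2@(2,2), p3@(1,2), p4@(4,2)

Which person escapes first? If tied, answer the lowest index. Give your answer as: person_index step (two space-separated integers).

Step 1: p0:(1,0)->(2,0)->EXIT | p1:(3,3)->(3,2) | p2:(2,2)->(2,1) | p3:(1,2)->(2,2) | p4:(4,2)->(3,2)
Step 2: p0:escaped | p1:(3,2)->(3,1) | p2:(2,1)->(2,0)->EXIT | p3:(2,2)->(2,1) | p4:(3,2)->(3,1)
Step 3: p0:escaped | p1:(3,1)->(3,0)->EXIT | p2:escaped | p3:(2,1)->(2,0)->EXIT | p4:(3,1)->(3,0)->EXIT
Exit steps: [1, 3, 2, 3, 3]
First to escape: p0 at step 1

Answer: 0 1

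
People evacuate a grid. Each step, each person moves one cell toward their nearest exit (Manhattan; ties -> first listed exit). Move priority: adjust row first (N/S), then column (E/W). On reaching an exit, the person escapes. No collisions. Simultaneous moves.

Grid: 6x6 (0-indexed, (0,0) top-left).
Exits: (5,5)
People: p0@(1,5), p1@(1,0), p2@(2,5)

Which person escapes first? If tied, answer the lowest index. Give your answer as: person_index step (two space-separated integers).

Step 1: p0:(1,5)->(2,5) | p1:(1,0)->(2,0) | p2:(2,5)->(3,5)
Step 2: p0:(2,5)->(3,5) | p1:(2,0)->(3,0) | p2:(3,5)->(4,5)
Step 3: p0:(3,5)->(4,5) | p1:(3,0)->(4,0) | p2:(4,5)->(5,5)->EXIT
Step 4: p0:(4,5)->(5,5)->EXIT | p1:(4,0)->(5,0) | p2:escaped
Step 5: p0:escaped | p1:(5,0)->(5,1) | p2:escaped
Step 6: p0:escaped | p1:(5,1)->(5,2) | p2:escaped
Step 7: p0:escaped | p1:(5,2)->(5,3) | p2:escaped
Step 8: p0:escaped | p1:(5,3)->(5,4) | p2:escaped
Step 9: p0:escaped | p1:(5,4)->(5,5)->EXIT | p2:escaped
Exit steps: [4, 9, 3]
First to escape: p2 at step 3

Answer: 2 3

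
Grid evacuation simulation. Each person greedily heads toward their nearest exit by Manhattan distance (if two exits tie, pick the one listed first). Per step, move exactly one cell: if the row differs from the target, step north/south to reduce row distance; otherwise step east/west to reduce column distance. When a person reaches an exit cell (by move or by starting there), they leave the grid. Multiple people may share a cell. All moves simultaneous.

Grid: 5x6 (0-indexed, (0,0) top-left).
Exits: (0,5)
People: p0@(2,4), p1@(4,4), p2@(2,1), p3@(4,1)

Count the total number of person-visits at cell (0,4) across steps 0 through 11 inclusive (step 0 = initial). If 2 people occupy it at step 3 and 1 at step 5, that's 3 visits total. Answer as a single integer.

Step 0: p0@(2,4) p1@(4,4) p2@(2,1) p3@(4,1) -> at (0,4): 0 [-], cum=0
Step 1: p0@(1,4) p1@(3,4) p2@(1,1) p3@(3,1) -> at (0,4): 0 [-], cum=0
Step 2: p0@(0,4) p1@(2,4) p2@(0,1) p3@(2,1) -> at (0,4): 1 [p0], cum=1
Step 3: p0@ESC p1@(1,4) p2@(0,2) p3@(1,1) -> at (0,4): 0 [-], cum=1
Step 4: p0@ESC p1@(0,4) p2@(0,3) p3@(0,1) -> at (0,4): 1 [p1], cum=2
Step 5: p0@ESC p1@ESC p2@(0,4) p3@(0,2) -> at (0,4): 1 [p2], cum=3
Step 6: p0@ESC p1@ESC p2@ESC p3@(0,3) -> at (0,4): 0 [-], cum=3
Step 7: p0@ESC p1@ESC p2@ESC p3@(0,4) -> at (0,4): 1 [p3], cum=4
Step 8: p0@ESC p1@ESC p2@ESC p3@ESC -> at (0,4): 0 [-], cum=4
Total visits = 4

Answer: 4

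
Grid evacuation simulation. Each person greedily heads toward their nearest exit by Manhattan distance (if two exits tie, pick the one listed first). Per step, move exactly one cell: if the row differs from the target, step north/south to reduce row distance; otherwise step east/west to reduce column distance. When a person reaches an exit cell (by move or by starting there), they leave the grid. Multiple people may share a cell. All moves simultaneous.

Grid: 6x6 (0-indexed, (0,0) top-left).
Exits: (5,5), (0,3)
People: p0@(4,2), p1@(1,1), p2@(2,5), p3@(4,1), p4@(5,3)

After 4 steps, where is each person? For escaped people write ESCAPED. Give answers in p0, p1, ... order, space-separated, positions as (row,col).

Step 1: p0:(4,2)->(5,2) | p1:(1,1)->(0,1) | p2:(2,5)->(3,5) | p3:(4,1)->(5,1) | p4:(5,3)->(5,4)
Step 2: p0:(5,2)->(5,3) | p1:(0,1)->(0,2) | p2:(3,5)->(4,5) | p3:(5,1)->(5,2) | p4:(5,4)->(5,5)->EXIT
Step 3: p0:(5,3)->(5,4) | p1:(0,2)->(0,3)->EXIT | p2:(4,5)->(5,5)->EXIT | p3:(5,2)->(5,3) | p4:escaped
Step 4: p0:(5,4)->(5,5)->EXIT | p1:escaped | p2:escaped | p3:(5,3)->(5,4) | p4:escaped

ESCAPED ESCAPED ESCAPED (5,4) ESCAPED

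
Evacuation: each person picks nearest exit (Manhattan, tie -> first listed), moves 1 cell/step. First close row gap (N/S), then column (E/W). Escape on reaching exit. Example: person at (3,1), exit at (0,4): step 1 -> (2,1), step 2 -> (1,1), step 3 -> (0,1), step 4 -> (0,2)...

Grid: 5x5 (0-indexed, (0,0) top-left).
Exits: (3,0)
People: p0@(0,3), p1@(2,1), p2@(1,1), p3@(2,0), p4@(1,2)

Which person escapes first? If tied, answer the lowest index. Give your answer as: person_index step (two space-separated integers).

Step 1: p0:(0,3)->(1,3) | p1:(2,1)->(3,1) | p2:(1,1)->(2,1) | p3:(2,0)->(3,0)->EXIT | p4:(1,2)->(2,2)
Step 2: p0:(1,3)->(2,3) | p1:(3,1)->(3,0)->EXIT | p2:(2,1)->(3,1) | p3:escaped | p4:(2,2)->(3,2)
Step 3: p0:(2,3)->(3,3) | p1:escaped | p2:(3,1)->(3,0)->EXIT | p3:escaped | p4:(3,2)->(3,1)
Step 4: p0:(3,3)->(3,2) | p1:escaped | p2:escaped | p3:escaped | p4:(3,1)->(3,0)->EXIT
Step 5: p0:(3,2)->(3,1) | p1:escaped | p2:escaped | p3:escaped | p4:escaped
Step 6: p0:(3,1)->(3,0)->EXIT | p1:escaped | p2:escaped | p3:escaped | p4:escaped
Exit steps: [6, 2, 3, 1, 4]
First to escape: p3 at step 1

Answer: 3 1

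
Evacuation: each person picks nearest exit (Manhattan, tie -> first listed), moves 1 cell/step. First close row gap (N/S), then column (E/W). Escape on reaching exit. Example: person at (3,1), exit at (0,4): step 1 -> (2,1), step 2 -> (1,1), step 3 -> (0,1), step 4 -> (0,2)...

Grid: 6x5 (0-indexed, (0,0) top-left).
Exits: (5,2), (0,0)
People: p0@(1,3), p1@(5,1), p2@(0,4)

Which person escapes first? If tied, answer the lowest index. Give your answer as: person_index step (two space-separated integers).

Answer: 1 1

Derivation:
Step 1: p0:(1,3)->(0,3) | p1:(5,1)->(5,2)->EXIT | p2:(0,4)->(0,3)
Step 2: p0:(0,3)->(0,2) | p1:escaped | p2:(0,3)->(0,2)
Step 3: p0:(0,2)->(0,1) | p1:escaped | p2:(0,2)->(0,1)
Step 4: p0:(0,1)->(0,0)->EXIT | p1:escaped | p2:(0,1)->(0,0)->EXIT
Exit steps: [4, 1, 4]
First to escape: p1 at step 1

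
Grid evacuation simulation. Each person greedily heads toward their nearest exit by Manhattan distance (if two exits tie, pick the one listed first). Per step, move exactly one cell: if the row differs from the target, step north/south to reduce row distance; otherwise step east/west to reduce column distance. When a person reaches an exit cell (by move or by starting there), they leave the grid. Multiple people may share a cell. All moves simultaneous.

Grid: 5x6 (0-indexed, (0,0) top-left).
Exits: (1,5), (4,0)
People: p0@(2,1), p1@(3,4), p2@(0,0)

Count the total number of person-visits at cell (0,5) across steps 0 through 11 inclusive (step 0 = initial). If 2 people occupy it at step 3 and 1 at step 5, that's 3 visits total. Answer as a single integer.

Answer: 0

Derivation:
Step 0: p0@(2,1) p1@(3,4) p2@(0,0) -> at (0,5): 0 [-], cum=0
Step 1: p0@(3,1) p1@(2,4) p2@(1,0) -> at (0,5): 0 [-], cum=0
Step 2: p0@(4,1) p1@(1,4) p2@(2,0) -> at (0,5): 0 [-], cum=0
Step 3: p0@ESC p1@ESC p2@(3,0) -> at (0,5): 0 [-], cum=0
Step 4: p0@ESC p1@ESC p2@ESC -> at (0,5): 0 [-], cum=0
Total visits = 0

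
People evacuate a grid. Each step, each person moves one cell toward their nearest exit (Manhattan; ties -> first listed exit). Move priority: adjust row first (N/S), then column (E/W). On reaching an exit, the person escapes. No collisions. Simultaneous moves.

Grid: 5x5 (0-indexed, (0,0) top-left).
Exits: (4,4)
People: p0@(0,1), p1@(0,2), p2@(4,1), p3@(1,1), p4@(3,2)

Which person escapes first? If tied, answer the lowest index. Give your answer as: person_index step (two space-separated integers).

Step 1: p0:(0,1)->(1,1) | p1:(0,2)->(1,2) | p2:(4,1)->(4,2) | p3:(1,1)->(2,1) | p4:(3,2)->(4,2)
Step 2: p0:(1,1)->(2,1) | p1:(1,2)->(2,2) | p2:(4,2)->(4,3) | p3:(2,1)->(3,1) | p4:(4,2)->(4,3)
Step 3: p0:(2,1)->(3,1) | p1:(2,2)->(3,2) | p2:(4,3)->(4,4)->EXIT | p3:(3,1)->(4,1) | p4:(4,3)->(4,4)->EXIT
Step 4: p0:(3,1)->(4,1) | p1:(3,2)->(4,2) | p2:escaped | p3:(4,1)->(4,2) | p4:escaped
Step 5: p0:(4,1)->(4,2) | p1:(4,2)->(4,3) | p2:escaped | p3:(4,2)->(4,3) | p4:escaped
Step 6: p0:(4,2)->(4,3) | p1:(4,3)->(4,4)->EXIT | p2:escaped | p3:(4,3)->(4,4)->EXIT | p4:escaped
Step 7: p0:(4,3)->(4,4)->EXIT | p1:escaped | p2:escaped | p3:escaped | p4:escaped
Exit steps: [7, 6, 3, 6, 3]
First to escape: p2 at step 3

Answer: 2 3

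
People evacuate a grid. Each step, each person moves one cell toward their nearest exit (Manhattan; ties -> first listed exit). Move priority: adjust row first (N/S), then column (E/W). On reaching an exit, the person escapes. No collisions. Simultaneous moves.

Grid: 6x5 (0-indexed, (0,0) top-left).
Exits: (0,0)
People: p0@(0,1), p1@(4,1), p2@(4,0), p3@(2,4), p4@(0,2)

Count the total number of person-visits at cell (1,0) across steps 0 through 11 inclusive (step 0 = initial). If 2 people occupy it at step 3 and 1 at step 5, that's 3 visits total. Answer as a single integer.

Answer: 1

Derivation:
Step 0: p0@(0,1) p1@(4,1) p2@(4,0) p3@(2,4) p4@(0,2) -> at (1,0): 0 [-], cum=0
Step 1: p0@ESC p1@(3,1) p2@(3,0) p3@(1,4) p4@(0,1) -> at (1,0): 0 [-], cum=0
Step 2: p0@ESC p1@(2,1) p2@(2,0) p3@(0,4) p4@ESC -> at (1,0): 0 [-], cum=0
Step 3: p0@ESC p1@(1,1) p2@(1,0) p3@(0,3) p4@ESC -> at (1,0): 1 [p2], cum=1
Step 4: p0@ESC p1@(0,1) p2@ESC p3@(0,2) p4@ESC -> at (1,0): 0 [-], cum=1
Step 5: p0@ESC p1@ESC p2@ESC p3@(0,1) p4@ESC -> at (1,0): 0 [-], cum=1
Step 6: p0@ESC p1@ESC p2@ESC p3@ESC p4@ESC -> at (1,0): 0 [-], cum=1
Total visits = 1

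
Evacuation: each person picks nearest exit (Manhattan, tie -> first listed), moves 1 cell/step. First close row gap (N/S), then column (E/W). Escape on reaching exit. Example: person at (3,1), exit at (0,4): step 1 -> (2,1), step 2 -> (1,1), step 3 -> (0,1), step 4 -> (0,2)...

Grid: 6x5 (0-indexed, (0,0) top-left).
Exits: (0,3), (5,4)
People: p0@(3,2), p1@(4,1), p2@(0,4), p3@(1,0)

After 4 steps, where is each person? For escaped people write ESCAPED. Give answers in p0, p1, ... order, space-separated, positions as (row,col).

Step 1: p0:(3,2)->(2,2) | p1:(4,1)->(5,1) | p2:(0,4)->(0,3)->EXIT | p3:(1,0)->(0,0)
Step 2: p0:(2,2)->(1,2) | p1:(5,1)->(5,2) | p2:escaped | p3:(0,0)->(0,1)
Step 3: p0:(1,2)->(0,2) | p1:(5,2)->(5,3) | p2:escaped | p3:(0,1)->(0,2)
Step 4: p0:(0,2)->(0,3)->EXIT | p1:(5,3)->(5,4)->EXIT | p2:escaped | p3:(0,2)->(0,3)->EXIT

ESCAPED ESCAPED ESCAPED ESCAPED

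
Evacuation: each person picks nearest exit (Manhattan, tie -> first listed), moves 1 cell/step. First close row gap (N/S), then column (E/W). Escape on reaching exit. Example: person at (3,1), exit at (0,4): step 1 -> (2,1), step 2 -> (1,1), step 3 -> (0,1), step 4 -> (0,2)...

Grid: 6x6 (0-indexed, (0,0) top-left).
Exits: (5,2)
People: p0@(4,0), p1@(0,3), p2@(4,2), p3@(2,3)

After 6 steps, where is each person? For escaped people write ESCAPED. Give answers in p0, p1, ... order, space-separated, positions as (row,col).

Step 1: p0:(4,0)->(5,0) | p1:(0,3)->(1,3) | p2:(4,2)->(5,2)->EXIT | p3:(2,3)->(3,3)
Step 2: p0:(5,0)->(5,1) | p1:(1,3)->(2,3) | p2:escaped | p3:(3,3)->(4,3)
Step 3: p0:(5,1)->(5,2)->EXIT | p1:(2,3)->(3,3) | p2:escaped | p3:(4,3)->(5,3)
Step 4: p0:escaped | p1:(3,3)->(4,3) | p2:escaped | p3:(5,3)->(5,2)->EXIT
Step 5: p0:escaped | p1:(4,3)->(5,3) | p2:escaped | p3:escaped
Step 6: p0:escaped | p1:(5,3)->(5,2)->EXIT | p2:escaped | p3:escaped

ESCAPED ESCAPED ESCAPED ESCAPED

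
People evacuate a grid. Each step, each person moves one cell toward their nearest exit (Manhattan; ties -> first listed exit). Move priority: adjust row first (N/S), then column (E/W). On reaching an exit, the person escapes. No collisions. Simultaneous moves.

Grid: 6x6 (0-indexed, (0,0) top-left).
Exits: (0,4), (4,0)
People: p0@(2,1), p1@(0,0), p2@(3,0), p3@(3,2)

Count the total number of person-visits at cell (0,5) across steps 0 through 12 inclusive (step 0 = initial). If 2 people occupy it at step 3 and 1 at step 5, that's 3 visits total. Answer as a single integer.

Step 0: p0@(2,1) p1@(0,0) p2@(3,0) p3@(3,2) -> at (0,5): 0 [-], cum=0
Step 1: p0@(3,1) p1@(0,1) p2@ESC p3@(4,2) -> at (0,5): 0 [-], cum=0
Step 2: p0@(4,1) p1@(0,2) p2@ESC p3@(4,1) -> at (0,5): 0 [-], cum=0
Step 3: p0@ESC p1@(0,3) p2@ESC p3@ESC -> at (0,5): 0 [-], cum=0
Step 4: p0@ESC p1@ESC p2@ESC p3@ESC -> at (0,5): 0 [-], cum=0
Total visits = 0

Answer: 0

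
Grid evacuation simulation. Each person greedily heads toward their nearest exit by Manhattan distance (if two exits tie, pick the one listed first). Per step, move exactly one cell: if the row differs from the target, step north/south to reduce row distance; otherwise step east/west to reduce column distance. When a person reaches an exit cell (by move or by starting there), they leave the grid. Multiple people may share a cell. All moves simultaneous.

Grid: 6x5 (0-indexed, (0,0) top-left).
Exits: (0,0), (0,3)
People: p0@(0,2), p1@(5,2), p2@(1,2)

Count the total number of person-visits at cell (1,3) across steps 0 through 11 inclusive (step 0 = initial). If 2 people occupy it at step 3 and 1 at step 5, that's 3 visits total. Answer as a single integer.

Answer: 0

Derivation:
Step 0: p0@(0,2) p1@(5,2) p2@(1,2) -> at (1,3): 0 [-], cum=0
Step 1: p0@ESC p1@(4,2) p2@(0,2) -> at (1,3): 0 [-], cum=0
Step 2: p0@ESC p1@(3,2) p2@ESC -> at (1,3): 0 [-], cum=0
Step 3: p0@ESC p1@(2,2) p2@ESC -> at (1,3): 0 [-], cum=0
Step 4: p0@ESC p1@(1,2) p2@ESC -> at (1,3): 0 [-], cum=0
Step 5: p0@ESC p1@(0,2) p2@ESC -> at (1,3): 0 [-], cum=0
Step 6: p0@ESC p1@ESC p2@ESC -> at (1,3): 0 [-], cum=0
Total visits = 0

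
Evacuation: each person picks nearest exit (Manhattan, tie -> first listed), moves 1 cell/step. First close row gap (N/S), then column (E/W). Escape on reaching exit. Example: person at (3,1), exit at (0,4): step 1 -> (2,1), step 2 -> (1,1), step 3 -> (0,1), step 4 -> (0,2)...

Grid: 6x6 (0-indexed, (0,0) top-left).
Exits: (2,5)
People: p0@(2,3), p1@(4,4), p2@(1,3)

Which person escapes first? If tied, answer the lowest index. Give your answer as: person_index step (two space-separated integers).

Answer: 0 2

Derivation:
Step 1: p0:(2,3)->(2,4) | p1:(4,4)->(3,4) | p2:(1,3)->(2,3)
Step 2: p0:(2,4)->(2,5)->EXIT | p1:(3,4)->(2,4) | p2:(2,3)->(2,4)
Step 3: p0:escaped | p1:(2,4)->(2,5)->EXIT | p2:(2,4)->(2,5)->EXIT
Exit steps: [2, 3, 3]
First to escape: p0 at step 2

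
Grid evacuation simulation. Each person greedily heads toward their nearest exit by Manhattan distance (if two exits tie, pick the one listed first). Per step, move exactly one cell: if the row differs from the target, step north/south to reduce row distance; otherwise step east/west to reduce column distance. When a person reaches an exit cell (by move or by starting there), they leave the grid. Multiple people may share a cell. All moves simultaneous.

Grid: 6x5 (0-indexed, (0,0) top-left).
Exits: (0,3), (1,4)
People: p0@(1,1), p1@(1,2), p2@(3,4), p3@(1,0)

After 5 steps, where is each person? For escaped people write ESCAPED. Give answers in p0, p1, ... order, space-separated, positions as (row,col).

Step 1: p0:(1,1)->(0,1) | p1:(1,2)->(0,2) | p2:(3,4)->(2,4) | p3:(1,0)->(0,0)
Step 2: p0:(0,1)->(0,2) | p1:(0,2)->(0,3)->EXIT | p2:(2,4)->(1,4)->EXIT | p3:(0,0)->(0,1)
Step 3: p0:(0,2)->(0,3)->EXIT | p1:escaped | p2:escaped | p3:(0,1)->(0,2)
Step 4: p0:escaped | p1:escaped | p2:escaped | p3:(0,2)->(0,3)->EXIT

ESCAPED ESCAPED ESCAPED ESCAPED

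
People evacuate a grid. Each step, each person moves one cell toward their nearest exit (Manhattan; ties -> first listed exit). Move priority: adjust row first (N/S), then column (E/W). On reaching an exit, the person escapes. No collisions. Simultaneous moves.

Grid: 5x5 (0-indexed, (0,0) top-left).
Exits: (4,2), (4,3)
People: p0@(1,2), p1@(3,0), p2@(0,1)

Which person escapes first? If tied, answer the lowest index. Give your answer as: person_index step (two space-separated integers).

Answer: 0 3

Derivation:
Step 1: p0:(1,2)->(2,2) | p1:(3,0)->(4,0) | p2:(0,1)->(1,1)
Step 2: p0:(2,2)->(3,2) | p1:(4,0)->(4,1) | p2:(1,1)->(2,1)
Step 3: p0:(3,2)->(4,2)->EXIT | p1:(4,1)->(4,2)->EXIT | p2:(2,1)->(3,1)
Step 4: p0:escaped | p1:escaped | p2:(3,1)->(4,1)
Step 5: p0:escaped | p1:escaped | p2:(4,1)->(4,2)->EXIT
Exit steps: [3, 3, 5]
First to escape: p0 at step 3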